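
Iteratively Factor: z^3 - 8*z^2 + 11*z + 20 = (z - 5)*(z^2 - 3*z - 4) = (z - 5)*(z + 1)*(z - 4)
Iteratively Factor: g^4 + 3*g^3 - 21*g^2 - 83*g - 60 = (g - 5)*(g^3 + 8*g^2 + 19*g + 12) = (g - 5)*(g + 3)*(g^2 + 5*g + 4) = (g - 5)*(g + 1)*(g + 3)*(g + 4)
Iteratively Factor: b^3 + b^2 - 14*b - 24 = (b + 3)*(b^2 - 2*b - 8) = (b + 2)*(b + 3)*(b - 4)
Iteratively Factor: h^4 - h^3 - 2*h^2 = (h + 1)*(h^3 - 2*h^2) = (h - 2)*(h + 1)*(h^2) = h*(h - 2)*(h + 1)*(h)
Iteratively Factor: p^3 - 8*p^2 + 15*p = (p - 5)*(p^2 - 3*p) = (p - 5)*(p - 3)*(p)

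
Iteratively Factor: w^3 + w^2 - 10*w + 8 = (w + 4)*(w^2 - 3*w + 2) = (w - 2)*(w + 4)*(w - 1)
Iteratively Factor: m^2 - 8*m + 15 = (m - 3)*(m - 5)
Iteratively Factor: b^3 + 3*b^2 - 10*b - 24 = (b + 2)*(b^2 + b - 12) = (b - 3)*(b + 2)*(b + 4)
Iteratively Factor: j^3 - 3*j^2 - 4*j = (j + 1)*(j^2 - 4*j) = j*(j + 1)*(j - 4)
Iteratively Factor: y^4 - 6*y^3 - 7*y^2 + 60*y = (y - 5)*(y^3 - y^2 - 12*y) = y*(y - 5)*(y^2 - y - 12) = y*(y - 5)*(y + 3)*(y - 4)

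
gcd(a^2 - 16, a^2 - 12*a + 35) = 1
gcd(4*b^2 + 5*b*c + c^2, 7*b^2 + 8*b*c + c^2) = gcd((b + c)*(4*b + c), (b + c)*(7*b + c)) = b + c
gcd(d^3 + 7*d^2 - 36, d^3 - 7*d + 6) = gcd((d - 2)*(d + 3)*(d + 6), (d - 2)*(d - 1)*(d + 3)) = d^2 + d - 6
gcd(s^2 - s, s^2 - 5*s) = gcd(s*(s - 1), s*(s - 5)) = s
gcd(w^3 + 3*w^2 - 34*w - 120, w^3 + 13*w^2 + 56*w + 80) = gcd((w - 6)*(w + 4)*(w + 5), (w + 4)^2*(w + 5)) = w^2 + 9*w + 20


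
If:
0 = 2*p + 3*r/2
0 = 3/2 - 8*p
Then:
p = 3/16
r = -1/4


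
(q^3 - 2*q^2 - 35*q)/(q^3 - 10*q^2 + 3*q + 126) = q*(q + 5)/(q^2 - 3*q - 18)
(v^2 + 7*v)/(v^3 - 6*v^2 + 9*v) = (v + 7)/(v^2 - 6*v + 9)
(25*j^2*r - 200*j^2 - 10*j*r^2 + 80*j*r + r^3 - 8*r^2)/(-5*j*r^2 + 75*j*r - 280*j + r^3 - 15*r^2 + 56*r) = (-5*j + r)/(r - 7)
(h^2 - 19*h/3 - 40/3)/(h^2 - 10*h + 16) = (h + 5/3)/(h - 2)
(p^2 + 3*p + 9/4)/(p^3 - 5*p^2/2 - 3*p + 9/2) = (p + 3/2)/(p^2 - 4*p + 3)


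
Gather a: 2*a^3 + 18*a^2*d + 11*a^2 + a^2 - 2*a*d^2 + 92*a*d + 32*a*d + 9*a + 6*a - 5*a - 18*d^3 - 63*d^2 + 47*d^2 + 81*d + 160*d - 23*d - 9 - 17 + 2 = 2*a^3 + a^2*(18*d + 12) + a*(-2*d^2 + 124*d + 10) - 18*d^3 - 16*d^2 + 218*d - 24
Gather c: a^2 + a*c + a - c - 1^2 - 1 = a^2 + a + c*(a - 1) - 2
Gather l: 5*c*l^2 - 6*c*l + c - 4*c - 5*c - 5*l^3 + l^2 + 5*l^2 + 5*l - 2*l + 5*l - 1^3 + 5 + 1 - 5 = -8*c - 5*l^3 + l^2*(5*c + 6) + l*(8 - 6*c)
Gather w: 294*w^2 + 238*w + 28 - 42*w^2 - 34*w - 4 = 252*w^2 + 204*w + 24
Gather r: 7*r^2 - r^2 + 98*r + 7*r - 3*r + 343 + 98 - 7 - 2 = 6*r^2 + 102*r + 432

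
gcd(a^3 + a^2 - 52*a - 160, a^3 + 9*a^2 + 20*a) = a^2 + 9*a + 20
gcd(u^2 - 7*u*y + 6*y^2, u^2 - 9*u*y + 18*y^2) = -u + 6*y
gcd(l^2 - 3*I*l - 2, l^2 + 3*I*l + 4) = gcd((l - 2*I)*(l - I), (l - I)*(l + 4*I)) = l - I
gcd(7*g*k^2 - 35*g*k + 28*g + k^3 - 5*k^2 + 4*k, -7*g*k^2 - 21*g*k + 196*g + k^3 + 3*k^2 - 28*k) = k - 4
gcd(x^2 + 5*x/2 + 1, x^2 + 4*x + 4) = x + 2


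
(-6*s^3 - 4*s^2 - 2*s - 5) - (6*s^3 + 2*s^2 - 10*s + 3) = -12*s^3 - 6*s^2 + 8*s - 8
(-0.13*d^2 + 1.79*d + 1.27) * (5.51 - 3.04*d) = 0.3952*d^3 - 6.1579*d^2 + 6.0021*d + 6.9977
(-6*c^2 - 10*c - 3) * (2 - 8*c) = 48*c^3 + 68*c^2 + 4*c - 6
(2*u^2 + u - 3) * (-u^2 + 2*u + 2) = -2*u^4 + 3*u^3 + 9*u^2 - 4*u - 6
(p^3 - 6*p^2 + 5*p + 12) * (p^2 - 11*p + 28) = p^5 - 17*p^4 + 99*p^3 - 211*p^2 + 8*p + 336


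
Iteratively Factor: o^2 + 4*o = (o + 4)*(o)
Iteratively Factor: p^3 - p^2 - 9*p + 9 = (p - 3)*(p^2 + 2*p - 3) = (p - 3)*(p - 1)*(p + 3)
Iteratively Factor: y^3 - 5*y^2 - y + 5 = (y - 5)*(y^2 - 1) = (y - 5)*(y - 1)*(y + 1)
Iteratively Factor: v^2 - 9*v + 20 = (v - 4)*(v - 5)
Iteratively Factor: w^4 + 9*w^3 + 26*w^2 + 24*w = (w + 3)*(w^3 + 6*w^2 + 8*w) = (w + 3)*(w + 4)*(w^2 + 2*w) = (w + 2)*(w + 3)*(w + 4)*(w)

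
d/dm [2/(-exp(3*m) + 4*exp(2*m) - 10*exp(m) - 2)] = (6*exp(2*m) - 16*exp(m) + 20)*exp(m)/(exp(3*m) - 4*exp(2*m) + 10*exp(m) + 2)^2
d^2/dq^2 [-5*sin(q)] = 5*sin(q)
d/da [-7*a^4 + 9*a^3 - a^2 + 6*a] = -28*a^3 + 27*a^2 - 2*a + 6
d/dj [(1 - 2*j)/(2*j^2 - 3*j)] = (4*j^2 - 4*j + 3)/(j^2*(4*j^2 - 12*j + 9))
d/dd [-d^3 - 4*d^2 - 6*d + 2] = -3*d^2 - 8*d - 6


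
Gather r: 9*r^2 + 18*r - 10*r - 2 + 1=9*r^2 + 8*r - 1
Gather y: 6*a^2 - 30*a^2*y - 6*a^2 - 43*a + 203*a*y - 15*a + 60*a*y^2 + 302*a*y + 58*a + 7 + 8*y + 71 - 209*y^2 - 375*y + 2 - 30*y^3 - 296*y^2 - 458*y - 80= -30*y^3 + y^2*(60*a - 505) + y*(-30*a^2 + 505*a - 825)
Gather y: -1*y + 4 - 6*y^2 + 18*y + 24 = -6*y^2 + 17*y + 28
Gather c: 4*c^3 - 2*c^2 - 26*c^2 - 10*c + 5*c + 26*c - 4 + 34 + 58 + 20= 4*c^3 - 28*c^2 + 21*c + 108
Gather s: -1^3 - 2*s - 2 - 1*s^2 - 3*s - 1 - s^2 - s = -2*s^2 - 6*s - 4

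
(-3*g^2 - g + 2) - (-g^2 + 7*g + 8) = -2*g^2 - 8*g - 6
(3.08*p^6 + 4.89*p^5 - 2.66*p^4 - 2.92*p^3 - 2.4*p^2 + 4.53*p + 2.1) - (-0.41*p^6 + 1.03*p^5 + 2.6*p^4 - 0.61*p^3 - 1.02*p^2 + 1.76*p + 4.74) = 3.49*p^6 + 3.86*p^5 - 5.26*p^4 - 2.31*p^3 - 1.38*p^2 + 2.77*p - 2.64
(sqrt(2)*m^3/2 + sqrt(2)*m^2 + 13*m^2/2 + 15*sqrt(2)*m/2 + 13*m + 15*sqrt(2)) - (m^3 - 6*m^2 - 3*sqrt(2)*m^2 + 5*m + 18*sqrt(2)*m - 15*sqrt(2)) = -m^3 + sqrt(2)*m^3/2 + 4*sqrt(2)*m^2 + 25*m^2/2 - 21*sqrt(2)*m/2 + 8*m + 30*sqrt(2)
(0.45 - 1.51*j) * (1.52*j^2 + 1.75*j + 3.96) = -2.2952*j^3 - 1.9585*j^2 - 5.1921*j + 1.782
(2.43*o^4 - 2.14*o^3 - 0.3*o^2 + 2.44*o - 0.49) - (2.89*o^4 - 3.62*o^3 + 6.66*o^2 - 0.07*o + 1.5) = -0.46*o^4 + 1.48*o^3 - 6.96*o^2 + 2.51*o - 1.99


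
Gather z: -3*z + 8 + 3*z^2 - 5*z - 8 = 3*z^2 - 8*z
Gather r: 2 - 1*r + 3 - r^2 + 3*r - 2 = -r^2 + 2*r + 3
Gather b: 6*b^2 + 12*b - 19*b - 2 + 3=6*b^2 - 7*b + 1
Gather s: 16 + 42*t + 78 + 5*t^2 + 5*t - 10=5*t^2 + 47*t + 84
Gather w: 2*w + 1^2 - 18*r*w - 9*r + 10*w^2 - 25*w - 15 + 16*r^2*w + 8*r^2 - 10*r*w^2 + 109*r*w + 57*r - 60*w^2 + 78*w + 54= 8*r^2 + 48*r + w^2*(-10*r - 50) + w*(16*r^2 + 91*r + 55) + 40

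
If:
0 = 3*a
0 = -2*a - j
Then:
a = 0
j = 0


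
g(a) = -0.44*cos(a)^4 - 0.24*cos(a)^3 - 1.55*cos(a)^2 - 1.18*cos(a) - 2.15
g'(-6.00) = 1.78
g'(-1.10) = -2.58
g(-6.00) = -5.30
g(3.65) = -2.40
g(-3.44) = -2.60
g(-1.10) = -3.05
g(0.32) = -5.23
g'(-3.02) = 0.35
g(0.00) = -5.56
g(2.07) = -1.94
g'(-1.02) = -2.77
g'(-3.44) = -0.78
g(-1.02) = -3.26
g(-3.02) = -2.70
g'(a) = 1.76*sin(a)*cos(a)^3 + 0.72*sin(a)*cos(a)^2 + 3.1*sin(a)*cos(a) + 1.18*sin(a)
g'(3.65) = 1.05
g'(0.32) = 1.97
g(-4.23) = -1.93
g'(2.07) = -0.29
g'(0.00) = 0.00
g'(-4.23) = -0.25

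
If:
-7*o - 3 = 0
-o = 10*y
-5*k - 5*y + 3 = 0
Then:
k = 39/70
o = -3/7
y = 3/70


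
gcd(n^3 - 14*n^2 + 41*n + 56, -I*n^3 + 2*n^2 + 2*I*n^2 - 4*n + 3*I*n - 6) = n + 1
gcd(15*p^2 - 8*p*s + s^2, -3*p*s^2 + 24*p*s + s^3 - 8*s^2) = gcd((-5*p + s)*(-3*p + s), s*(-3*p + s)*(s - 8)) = 3*p - s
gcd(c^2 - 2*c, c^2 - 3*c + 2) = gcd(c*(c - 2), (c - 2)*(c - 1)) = c - 2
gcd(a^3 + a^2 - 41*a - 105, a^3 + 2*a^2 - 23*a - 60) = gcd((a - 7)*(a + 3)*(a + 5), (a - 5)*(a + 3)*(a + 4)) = a + 3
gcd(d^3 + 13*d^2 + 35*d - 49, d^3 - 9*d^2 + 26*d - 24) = 1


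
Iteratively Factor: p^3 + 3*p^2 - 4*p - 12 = (p + 3)*(p^2 - 4) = (p - 2)*(p + 3)*(p + 2)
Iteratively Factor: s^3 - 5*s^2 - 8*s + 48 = (s - 4)*(s^2 - s - 12) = (s - 4)*(s + 3)*(s - 4)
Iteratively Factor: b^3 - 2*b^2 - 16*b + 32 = (b - 2)*(b^2 - 16) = (b - 4)*(b - 2)*(b + 4)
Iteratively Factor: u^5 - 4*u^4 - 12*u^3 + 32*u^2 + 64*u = (u - 4)*(u^4 - 12*u^2 - 16*u) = (u - 4)^2*(u^3 + 4*u^2 + 4*u) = (u - 4)^2*(u + 2)*(u^2 + 2*u) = u*(u - 4)^2*(u + 2)*(u + 2)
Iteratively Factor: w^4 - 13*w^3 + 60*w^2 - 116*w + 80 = (w - 2)*(w^3 - 11*w^2 + 38*w - 40) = (w - 2)^2*(w^2 - 9*w + 20) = (w - 4)*(w - 2)^2*(w - 5)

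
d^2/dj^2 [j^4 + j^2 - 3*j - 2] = 12*j^2 + 2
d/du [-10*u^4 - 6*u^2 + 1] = -40*u^3 - 12*u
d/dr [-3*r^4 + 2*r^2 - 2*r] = -12*r^3 + 4*r - 2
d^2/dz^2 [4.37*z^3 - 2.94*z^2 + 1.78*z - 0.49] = 26.22*z - 5.88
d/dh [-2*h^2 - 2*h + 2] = -4*h - 2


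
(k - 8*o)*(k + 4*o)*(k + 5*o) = k^3 + k^2*o - 52*k*o^2 - 160*o^3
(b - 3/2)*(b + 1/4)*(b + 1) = b^3 - b^2/4 - 13*b/8 - 3/8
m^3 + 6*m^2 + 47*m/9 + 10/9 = (m + 1/3)*(m + 2/3)*(m + 5)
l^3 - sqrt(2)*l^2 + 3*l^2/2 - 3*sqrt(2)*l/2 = l*(l + 3/2)*(l - sqrt(2))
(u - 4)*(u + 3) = u^2 - u - 12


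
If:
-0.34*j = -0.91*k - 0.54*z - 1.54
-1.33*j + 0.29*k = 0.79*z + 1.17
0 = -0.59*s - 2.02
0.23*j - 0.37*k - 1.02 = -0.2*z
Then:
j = -2.54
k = -3.53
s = -3.42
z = 1.49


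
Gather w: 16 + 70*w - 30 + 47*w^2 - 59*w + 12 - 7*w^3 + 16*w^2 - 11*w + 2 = -7*w^3 + 63*w^2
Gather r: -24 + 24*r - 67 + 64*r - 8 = 88*r - 99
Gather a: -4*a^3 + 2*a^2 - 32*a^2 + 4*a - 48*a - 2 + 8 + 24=-4*a^3 - 30*a^2 - 44*a + 30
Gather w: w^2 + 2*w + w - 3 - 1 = w^2 + 3*w - 4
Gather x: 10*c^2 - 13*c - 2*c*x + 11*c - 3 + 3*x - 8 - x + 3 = 10*c^2 - 2*c + x*(2 - 2*c) - 8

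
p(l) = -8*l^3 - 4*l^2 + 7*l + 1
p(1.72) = -39.50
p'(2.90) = -218.04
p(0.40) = 2.65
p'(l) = -24*l^2 - 8*l + 7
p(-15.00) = 25996.00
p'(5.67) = -809.93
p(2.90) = -207.45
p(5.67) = -1546.18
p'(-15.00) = -5273.00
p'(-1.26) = -21.02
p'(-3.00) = -185.00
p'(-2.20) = -91.56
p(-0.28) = -1.10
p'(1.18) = -35.86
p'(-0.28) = 7.36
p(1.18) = -9.45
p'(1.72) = -77.76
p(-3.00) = 160.00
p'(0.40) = -0.04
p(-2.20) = 51.42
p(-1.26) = 1.83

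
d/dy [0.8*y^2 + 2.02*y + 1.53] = 1.6*y + 2.02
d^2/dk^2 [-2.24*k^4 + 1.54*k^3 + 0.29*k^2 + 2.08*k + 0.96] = -26.88*k^2 + 9.24*k + 0.58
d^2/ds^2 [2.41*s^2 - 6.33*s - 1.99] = 4.82000000000000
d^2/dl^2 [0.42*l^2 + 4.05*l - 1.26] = 0.840000000000000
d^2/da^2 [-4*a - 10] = 0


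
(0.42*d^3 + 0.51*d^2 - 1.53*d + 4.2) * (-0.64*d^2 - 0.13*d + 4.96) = -0.2688*d^5 - 0.381*d^4 + 2.9961*d^3 + 0.0404999999999998*d^2 - 8.1348*d + 20.832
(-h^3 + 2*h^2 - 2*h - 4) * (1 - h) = h^4 - 3*h^3 + 4*h^2 + 2*h - 4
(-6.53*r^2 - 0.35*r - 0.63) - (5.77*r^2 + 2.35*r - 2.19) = -12.3*r^2 - 2.7*r + 1.56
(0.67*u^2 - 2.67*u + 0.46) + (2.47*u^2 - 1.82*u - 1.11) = 3.14*u^2 - 4.49*u - 0.65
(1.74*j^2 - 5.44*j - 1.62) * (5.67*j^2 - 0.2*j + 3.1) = 9.8658*j^4 - 31.1928*j^3 - 2.7034*j^2 - 16.54*j - 5.022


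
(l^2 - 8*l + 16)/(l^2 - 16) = (l - 4)/(l + 4)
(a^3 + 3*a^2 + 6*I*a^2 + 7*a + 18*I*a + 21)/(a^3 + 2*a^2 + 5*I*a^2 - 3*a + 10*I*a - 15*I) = (a^2 + 6*I*a + 7)/(a^2 + a*(-1 + 5*I) - 5*I)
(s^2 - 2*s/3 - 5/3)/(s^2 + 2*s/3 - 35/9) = 3*(s + 1)/(3*s + 7)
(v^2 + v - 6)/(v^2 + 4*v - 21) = (v^2 + v - 6)/(v^2 + 4*v - 21)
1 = 1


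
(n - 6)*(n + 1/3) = n^2 - 17*n/3 - 2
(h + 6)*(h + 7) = h^2 + 13*h + 42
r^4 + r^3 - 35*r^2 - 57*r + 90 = (r - 6)*(r - 1)*(r + 3)*(r + 5)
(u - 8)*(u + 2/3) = u^2 - 22*u/3 - 16/3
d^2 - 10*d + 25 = (d - 5)^2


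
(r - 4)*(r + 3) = r^2 - r - 12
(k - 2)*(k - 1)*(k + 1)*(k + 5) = k^4 + 3*k^3 - 11*k^2 - 3*k + 10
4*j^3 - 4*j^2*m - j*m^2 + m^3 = (-2*j + m)*(-j + m)*(2*j + m)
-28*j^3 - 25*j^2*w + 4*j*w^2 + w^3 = (-4*j + w)*(j + w)*(7*j + w)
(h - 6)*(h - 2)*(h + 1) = h^3 - 7*h^2 + 4*h + 12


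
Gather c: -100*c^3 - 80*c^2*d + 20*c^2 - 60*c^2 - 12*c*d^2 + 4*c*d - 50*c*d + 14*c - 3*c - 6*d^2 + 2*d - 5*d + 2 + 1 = -100*c^3 + c^2*(-80*d - 40) + c*(-12*d^2 - 46*d + 11) - 6*d^2 - 3*d + 3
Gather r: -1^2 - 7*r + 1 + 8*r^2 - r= 8*r^2 - 8*r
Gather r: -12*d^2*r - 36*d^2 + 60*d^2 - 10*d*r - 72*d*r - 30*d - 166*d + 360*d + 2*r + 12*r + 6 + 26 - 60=24*d^2 + 164*d + r*(-12*d^2 - 82*d + 14) - 28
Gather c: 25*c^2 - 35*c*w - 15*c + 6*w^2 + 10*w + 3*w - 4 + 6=25*c^2 + c*(-35*w - 15) + 6*w^2 + 13*w + 2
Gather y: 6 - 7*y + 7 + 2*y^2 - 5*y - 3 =2*y^2 - 12*y + 10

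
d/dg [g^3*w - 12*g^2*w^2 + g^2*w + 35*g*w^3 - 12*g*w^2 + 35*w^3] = w*(3*g^2 - 24*g*w + 2*g + 35*w^2 - 12*w)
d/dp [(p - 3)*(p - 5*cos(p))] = p + (p - 3)*(5*sin(p) + 1) - 5*cos(p)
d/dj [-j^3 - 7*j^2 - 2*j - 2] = -3*j^2 - 14*j - 2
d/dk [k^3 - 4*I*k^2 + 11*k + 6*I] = 3*k^2 - 8*I*k + 11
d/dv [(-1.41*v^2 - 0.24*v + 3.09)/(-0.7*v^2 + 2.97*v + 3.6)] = (-4.3557*v^2 - 5.826*v - 10.0413)/(0.49*v^4 - 4.158*v^3 + 3.7809*v^2 + 21.384*v + 12.96)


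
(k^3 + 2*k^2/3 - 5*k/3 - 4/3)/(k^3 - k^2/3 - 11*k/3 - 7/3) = (3*k - 4)/(3*k - 7)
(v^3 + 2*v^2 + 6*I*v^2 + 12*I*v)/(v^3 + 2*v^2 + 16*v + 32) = v*(v + 6*I)/(v^2 + 16)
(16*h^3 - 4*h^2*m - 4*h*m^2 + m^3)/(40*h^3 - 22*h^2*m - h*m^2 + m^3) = (2*h + m)/(5*h + m)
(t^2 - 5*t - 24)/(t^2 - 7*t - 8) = (t + 3)/(t + 1)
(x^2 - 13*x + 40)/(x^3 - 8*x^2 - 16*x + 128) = (x - 5)/(x^2 - 16)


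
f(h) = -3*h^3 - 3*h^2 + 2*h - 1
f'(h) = -9*h^2 - 6*h + 2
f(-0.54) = -2.48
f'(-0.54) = 2.62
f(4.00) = -233.00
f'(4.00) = -166.00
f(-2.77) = 34.20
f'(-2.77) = -50.44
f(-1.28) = -2.18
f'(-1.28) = -5.07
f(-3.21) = 60.90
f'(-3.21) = -71.48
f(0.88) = -3.61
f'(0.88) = -10.25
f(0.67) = -1.91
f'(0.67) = -6.06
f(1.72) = -21.70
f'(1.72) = -34.95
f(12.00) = -5593.00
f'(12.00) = -1366.00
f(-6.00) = 527.00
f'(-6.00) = -286.00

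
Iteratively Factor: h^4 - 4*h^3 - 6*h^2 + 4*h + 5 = (h + 1)*(h^3 - 5*h^2 - h + 5) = (h - 5)*(h + 1)*(h^2 - 1) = (h - 5)*(h - 1)*(h + 1)*(h + 1)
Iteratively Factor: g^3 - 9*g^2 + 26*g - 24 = (g - 2)*(g^2 - 7*g + 12) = (g - 4)*(g - 2)*(g - 3)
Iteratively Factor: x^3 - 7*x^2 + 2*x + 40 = (x - 4)*(x^2 - 3*x - 10) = (x - 4)*(x + 2)*(x - 5)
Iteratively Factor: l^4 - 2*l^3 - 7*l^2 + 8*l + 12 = (l + 1)*(l^3 - 3*l^2 - 4*l + 12) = (l + 1)*(l + 2)*(l^2 - 5*l + 6) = (l - 3)*(l + 1)*(l + 2)*(l - 2)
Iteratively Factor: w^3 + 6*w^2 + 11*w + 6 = (w + 1)*(w^2 + 5*w + 6) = (w + 1)*(w + 3)*(w + 2)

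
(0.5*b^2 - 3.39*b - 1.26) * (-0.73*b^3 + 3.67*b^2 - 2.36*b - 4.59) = -0.365*b^5 + 4.3097*b^4 - 12.7015*b^3 + 1.0812*b^2 + 18.5337*b + 5.7834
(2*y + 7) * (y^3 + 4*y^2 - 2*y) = 2*y^4 + 15*y^3 + 24*y^2 - 14*y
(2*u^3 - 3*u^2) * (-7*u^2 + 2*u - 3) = -14*u^5 + 25*u^4 - 12*u^3 + 9*u^2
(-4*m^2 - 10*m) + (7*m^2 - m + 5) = 3*m^2 - 11*m + 5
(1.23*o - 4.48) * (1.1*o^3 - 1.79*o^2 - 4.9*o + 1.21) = 1.353*o^4 - 7.1297*o^3 + 1.9922*o^2 + 23.4403*o - 5.4208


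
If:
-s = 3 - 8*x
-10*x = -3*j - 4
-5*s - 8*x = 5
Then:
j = -23/36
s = -4/3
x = 5/24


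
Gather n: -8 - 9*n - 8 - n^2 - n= -n^2 - 10*n - 16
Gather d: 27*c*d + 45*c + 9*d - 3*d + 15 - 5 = 45*c + d*(27*c + 6) + 10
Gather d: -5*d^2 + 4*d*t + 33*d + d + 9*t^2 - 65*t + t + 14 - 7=-5*d^2 + d*(4*t + 34) + 9*t^2 - 64*t + 7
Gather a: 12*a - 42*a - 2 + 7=5 - 30*a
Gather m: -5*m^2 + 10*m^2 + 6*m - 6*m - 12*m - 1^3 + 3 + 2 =5*m^2 - 12*m + 4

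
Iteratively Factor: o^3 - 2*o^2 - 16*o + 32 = (o - 2)*(o^2 - 16) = (o - 2)*(o + 4)*(o - 4)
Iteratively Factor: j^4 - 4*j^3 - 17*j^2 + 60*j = (j - 5)*(j^3 + j^2 - 12*j) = (j - 5)*(j + 4)*(j^2 - 3*j) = j*(j - 5)*(j + 4)*(j - 3)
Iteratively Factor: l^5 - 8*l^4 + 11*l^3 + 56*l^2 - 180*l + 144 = (l - 2)*(l^4 - 6*l^3 - l^2 + 54*l - 72) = (l - 2)^2*(l^3 - 4*l^2 - 9*l + 36) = (l - 2)^2*(l + 3)*(l^2 - 7*l + 12) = (l - 3)*(l - 2)^2*(l + 3)*(l - 4)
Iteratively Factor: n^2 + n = (n + 1)*(n)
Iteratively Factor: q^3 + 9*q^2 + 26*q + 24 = (q + 4)*(q^2 + 5*q + 6) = (q + 2)*(q + 4)*(q + 3)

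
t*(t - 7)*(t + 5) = t^3 - 2*t^2 - 35*t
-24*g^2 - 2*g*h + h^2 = (-6*g + h)*(4*g + h)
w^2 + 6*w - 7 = (w - 1)*(w + 7)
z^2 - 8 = (z - 2*sqrt(2))*(z + 2*sqrt(2))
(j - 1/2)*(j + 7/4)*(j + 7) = j^3 + 33*j^2/4 + 63*j/8 - 49/8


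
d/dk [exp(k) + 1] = exp(k)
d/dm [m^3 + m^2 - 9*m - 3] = 3*m^2 + 2*m - 9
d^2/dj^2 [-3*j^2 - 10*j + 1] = -6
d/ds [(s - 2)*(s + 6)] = 2*s + 4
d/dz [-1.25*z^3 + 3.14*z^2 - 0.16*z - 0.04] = -3.75*z^2 + 6.28*z - 0.16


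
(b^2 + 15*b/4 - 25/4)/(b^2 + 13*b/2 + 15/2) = (4*b - 5)/(2*(2*b + 3))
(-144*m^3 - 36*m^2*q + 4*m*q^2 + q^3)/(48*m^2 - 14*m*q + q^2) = (24*m^2 + 10*m*q + q^2)/(-8*m + q)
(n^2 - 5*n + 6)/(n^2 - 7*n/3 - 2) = 3*(n - 2)/(3*n + 2)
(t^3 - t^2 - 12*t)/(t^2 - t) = (t^2 - t - 12)/(t - 1)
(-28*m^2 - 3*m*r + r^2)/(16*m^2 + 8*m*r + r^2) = (-7*m + r)/(4*m + r)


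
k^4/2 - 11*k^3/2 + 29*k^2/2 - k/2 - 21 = (k/2 + 1/2)*(k - 7)*(k - 3)*(k - 2)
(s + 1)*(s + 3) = s^2 + 4*s + 3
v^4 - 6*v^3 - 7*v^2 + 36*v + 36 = (v - 6)*(v - 3)*(v + 1)*(v + 2)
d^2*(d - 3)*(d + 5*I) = d^4 - 3*d^3 + 5*I*d^3 - 15*I*d^2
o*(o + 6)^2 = o^3 + 12*o^2 + 36*o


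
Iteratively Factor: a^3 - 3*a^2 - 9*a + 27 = (a + 3)*(a^2 - 6*a + 9) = (a - 3)*(a + 3)*(a - 3)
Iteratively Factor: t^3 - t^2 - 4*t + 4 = (t - 2)*(t^2 + t - 2) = (t - 2)*(t - 1)*(t + 2)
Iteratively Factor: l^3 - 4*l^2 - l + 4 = (l - 4)*(l^2 - 1) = (l - 4)*(l + 1)*(l - 1)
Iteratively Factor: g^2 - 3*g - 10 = (g - 5)*(g + 2)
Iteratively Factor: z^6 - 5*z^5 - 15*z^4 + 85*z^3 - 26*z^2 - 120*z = (z - 2)*(z^5 - 3*z^4 - 21*z^3 + 43*z^2 + 60*z) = (z - 3)*(z - 2)*(z^4 - 21*z^2 - 20*z) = (z - 3)*(z - 2)*(z + 1)*(z^3 - z^2 - 20*z) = (z - 3)*(z - 2)*(z + 1)*(z + 4)*(z^2 - 5*z) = z*(z - 3)*(z - 2)*(z + 1)*(z + 4)*(z - 5)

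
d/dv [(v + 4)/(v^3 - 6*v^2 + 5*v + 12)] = (v^3 - 6*v^2 + 5*v - (v + 4)*(3*v^2 - 12*v + 5) + 12)/(v^3 - 6*v^2 + 5*v + 12)^2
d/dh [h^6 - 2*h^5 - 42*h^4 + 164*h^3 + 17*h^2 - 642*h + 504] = 6*h^5 - 10*h^4 - 168*h^3 + 492*h^2 + 34*h - 642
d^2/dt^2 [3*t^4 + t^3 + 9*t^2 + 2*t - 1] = 36*t^2 + 6*t + 18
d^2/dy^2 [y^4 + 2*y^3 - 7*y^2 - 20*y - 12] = 12*y^2 + 12*y - 14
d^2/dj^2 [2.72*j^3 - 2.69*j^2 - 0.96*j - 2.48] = 16.32*j - 5.38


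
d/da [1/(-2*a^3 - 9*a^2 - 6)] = 6*a*(a + 3)/(2*a^3 + 9*a^2 + 6)^2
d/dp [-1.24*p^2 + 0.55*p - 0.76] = 0.55 - 2.48*p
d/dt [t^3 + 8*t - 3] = 3*t^2 + 8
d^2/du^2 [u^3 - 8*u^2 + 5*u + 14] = 6*u - 16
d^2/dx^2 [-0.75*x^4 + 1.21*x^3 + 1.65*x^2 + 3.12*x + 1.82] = -9.0*x^2 + 7.26*x + 3.3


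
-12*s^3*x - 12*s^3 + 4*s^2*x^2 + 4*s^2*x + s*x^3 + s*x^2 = (-2*s + x)*(6*s + x)*(s*x + s)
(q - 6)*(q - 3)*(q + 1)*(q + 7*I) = q^4 - 8*q^3 + 7*I*q^3 + 9*q^2 - 56*I*q^2 + 18*q + 63*I*q + 126*I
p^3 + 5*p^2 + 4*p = p*(p + 1)*(p + 4)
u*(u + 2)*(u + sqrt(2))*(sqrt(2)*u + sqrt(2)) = sqrt(2)*u^4 + 2*u^3 + 3*sqrt(2)*u^3 + 2*sqrt(2)*u^2 + 6*u^2 + 4*u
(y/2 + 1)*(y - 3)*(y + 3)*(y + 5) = y^4/2 + 7*y^3/2 + y^2/2 - 63*y/2 - 45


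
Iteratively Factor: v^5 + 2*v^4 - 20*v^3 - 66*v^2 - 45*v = (v + 1)*(v^4 + v^3 - 21*v^2 - 45*v) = (v - 5)*(v + 1)*(v^3 + 6*v^2 + 9*v) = (v - 5)*(v + 1)*(v + 3)*(v^2 + 3*v) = v*(v - 5)*(v + 1)*(v + 3)*(v + 3)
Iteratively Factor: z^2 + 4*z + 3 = (z + 1)*(z + 3)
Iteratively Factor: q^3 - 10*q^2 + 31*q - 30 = (q - 3)*(q^2 - 7*q + 10) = (q - 5)*(q - 3)*(q - 2)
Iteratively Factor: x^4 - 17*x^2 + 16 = (x + 4)*(x^3 - 4*x^2 - x + 4) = (x + 1)*(x + 4)*(x^2 - 5*x + 4) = (x - 1)*(x + 1)*(x + 4)*(x - 4)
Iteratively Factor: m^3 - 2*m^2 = (m)*(m^2 - 2*m) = m^2*(m - 2)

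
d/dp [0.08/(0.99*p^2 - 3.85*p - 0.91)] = (0.308 - 0.1584*p)/(-0.99*p^2 + 3.85*p + 0.91)^2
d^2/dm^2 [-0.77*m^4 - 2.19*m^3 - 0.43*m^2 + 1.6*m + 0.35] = -9.24*m^2 - 13.14*m - 0.86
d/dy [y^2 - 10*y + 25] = 2*y - 10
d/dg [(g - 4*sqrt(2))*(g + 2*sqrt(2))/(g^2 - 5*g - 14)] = (-5*g^2 + 2*sqrt(2)*g^2 + 4*g - 80 + 28*sqrt(2))/(g^4 - 10*g^3 - 3*g^2 + 140*g + 196)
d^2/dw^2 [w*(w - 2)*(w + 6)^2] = 12*w^2 + 60*w + 24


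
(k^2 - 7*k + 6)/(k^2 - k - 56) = (-k^2 + 7*k - 6)/(-k^2 + k + 56)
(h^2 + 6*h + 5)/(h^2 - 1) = (h + 5)/(h - 1)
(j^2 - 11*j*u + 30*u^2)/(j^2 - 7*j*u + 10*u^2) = (-j + 6*u)/(-j + 2*u)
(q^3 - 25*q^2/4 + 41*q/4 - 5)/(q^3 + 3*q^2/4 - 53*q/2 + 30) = (q - 1)/(q + 6)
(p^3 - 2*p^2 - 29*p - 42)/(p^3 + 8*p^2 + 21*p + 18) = (p - 7)/(p + 3)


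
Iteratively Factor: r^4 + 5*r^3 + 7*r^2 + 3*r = (r + 1)*(r^3 + 4*r^2 + 3*r) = (r + 1)*(r + 3)*(r^2 + r) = r*(r + 1)*(r + 3)*(r + 1)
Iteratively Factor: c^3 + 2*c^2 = (c + 2)*(c^2) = c*(c + 2)*(c)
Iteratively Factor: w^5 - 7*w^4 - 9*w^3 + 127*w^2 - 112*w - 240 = (w - 5)*(w^4 - 2*w^3 - 19*w^2 + 32*w + 48) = (w - 5)*(w + 1)*(w^3 - 3*w^2 - 16*w + 48) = (w - 5)*(w - 4)*(w + 1)*(w^2 + w - 12) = (w - 5)*(w - 4)*(w - 3)*(w + 1)*(w + 4)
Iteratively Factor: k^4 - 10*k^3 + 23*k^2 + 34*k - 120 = (k + 2)*(k^3 - 12*k^2 + 47*k - 60) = (k - 5)*(k + 2)*(k^2 - 7*k + 12) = (k - 5)*(k - 3)*(k + 2)*(k - 4)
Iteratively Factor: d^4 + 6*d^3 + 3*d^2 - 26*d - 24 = (d + 3)*(d^3 + 3*d^2 - 6*d - 8) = (d + 3)*(d + 4)*(d^2 - d - 2) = (d - 2)*(d + 3)*(d + 4)*(d + 1)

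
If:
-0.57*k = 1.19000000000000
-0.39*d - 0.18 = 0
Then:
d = -0.46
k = -2.09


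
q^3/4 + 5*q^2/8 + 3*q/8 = q*(q/4 + 1/4)*(q + 3/2)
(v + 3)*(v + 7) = v^2 + 10*v + 21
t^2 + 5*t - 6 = (t - 1)*(t + 6)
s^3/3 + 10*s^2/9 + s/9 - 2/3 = (s/3 + 1)*(s - 2/3)*(s + 1)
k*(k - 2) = k^2 - 2*k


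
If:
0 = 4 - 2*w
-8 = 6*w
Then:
No Solution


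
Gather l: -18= -18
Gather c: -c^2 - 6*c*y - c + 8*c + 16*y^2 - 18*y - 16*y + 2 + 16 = -c^2 + c*(7 - 6*y) + 16*y^2 - 34*y + 18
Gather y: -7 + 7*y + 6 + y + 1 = 8*y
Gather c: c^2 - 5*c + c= c^2 - 4*c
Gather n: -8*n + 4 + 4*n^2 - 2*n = 4*n^2 - 10*n + 4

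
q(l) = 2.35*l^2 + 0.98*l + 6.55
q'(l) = 4.7*l + 0.98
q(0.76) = 8.65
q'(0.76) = 4.55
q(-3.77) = 36.26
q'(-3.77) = -16.74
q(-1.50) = 10.37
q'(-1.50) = -6.07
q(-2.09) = 14.77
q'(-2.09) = -8.84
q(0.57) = 7.87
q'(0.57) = 3.66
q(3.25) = 34.56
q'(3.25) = 16.26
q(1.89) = 16.80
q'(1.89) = 9.86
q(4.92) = 68.26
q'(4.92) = 24.10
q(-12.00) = 333.19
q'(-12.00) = -55.42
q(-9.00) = 188.08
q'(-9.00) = -41.32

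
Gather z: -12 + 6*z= 6*z - 12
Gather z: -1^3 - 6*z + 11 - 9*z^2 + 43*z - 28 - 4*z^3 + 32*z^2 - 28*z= -4*z^3 + 23*z^2 + 9*z - 18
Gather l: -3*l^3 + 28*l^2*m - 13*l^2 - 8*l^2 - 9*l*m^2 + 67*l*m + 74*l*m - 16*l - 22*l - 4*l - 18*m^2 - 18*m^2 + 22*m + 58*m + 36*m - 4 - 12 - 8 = -3*l^3 + l^2*(28*m - 21) + l*(-9*m^2 + 141*m - 42) - 36*m^2 + 116*m - 24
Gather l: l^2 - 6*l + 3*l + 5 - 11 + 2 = l^2 - 3*l - 4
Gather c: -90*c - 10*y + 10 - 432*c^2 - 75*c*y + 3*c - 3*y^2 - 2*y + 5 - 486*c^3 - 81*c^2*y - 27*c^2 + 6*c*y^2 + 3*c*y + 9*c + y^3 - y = -486*c^3 + c^2*(-81*y - 459) + c*(6*y^2 - 72*y - 78) + y^3 - 3*y^2 - 13*y + 15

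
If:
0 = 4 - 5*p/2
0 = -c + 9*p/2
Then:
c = 36/5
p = 8/5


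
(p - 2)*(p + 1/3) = p^2 - 5*p/3 - 2/3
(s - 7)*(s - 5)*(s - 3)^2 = s^4 - 18*s^3 + 116*s^2 - 318*s + 315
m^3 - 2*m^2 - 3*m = m*(m - 3)*(m + 1)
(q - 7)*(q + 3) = q^2 - 4*q - 21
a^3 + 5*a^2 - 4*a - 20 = (a - 2)*(a + 2)*(a + 5)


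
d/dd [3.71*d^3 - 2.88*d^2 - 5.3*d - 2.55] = 11.13*d^2 - 5.76*d - 5.3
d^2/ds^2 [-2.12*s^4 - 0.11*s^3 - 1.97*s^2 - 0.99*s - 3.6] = -25.44*s^2 - 0.66*s - 3.94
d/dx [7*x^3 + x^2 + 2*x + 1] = 21*x^2 + 2*x + 2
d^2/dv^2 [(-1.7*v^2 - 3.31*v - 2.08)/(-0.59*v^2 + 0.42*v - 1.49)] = (3.146942*v^3 - 4.622532*v^2 - 20.55147*v + 8.767904)/(0.205379*v^6 - 0.438606*v^5 + 1.868235*v^4 - 2.28942*v^3 + 4.718085*v^2 - 2.797326*v + 3.307949)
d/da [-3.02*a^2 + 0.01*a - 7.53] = 0.01 - 6.04*a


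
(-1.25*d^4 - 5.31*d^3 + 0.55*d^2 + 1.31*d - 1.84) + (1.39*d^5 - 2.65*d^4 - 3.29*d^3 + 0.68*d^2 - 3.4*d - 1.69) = 1.39*d^5 - 3.9*d^4 - 8.6*d^3 + 1.23*d^2 - 2.09*d - 3.53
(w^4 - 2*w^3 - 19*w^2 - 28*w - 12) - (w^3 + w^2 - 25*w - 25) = w^4 - 3*w^3 - 20*w^2 - 3*w + 13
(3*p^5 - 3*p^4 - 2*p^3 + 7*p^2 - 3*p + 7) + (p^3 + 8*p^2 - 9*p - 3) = 3*p^5 - 3*p^4 - p^3 + 15*p^2 - 12*p + 4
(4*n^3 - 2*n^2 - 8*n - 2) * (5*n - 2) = 20*n^4 - 18*n^3 - 36*n^2 + 6*n + 4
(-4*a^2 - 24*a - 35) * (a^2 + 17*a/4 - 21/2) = -4*a^4 - 41*a^3 - 95*a^2 + 413*a/4 + 735/2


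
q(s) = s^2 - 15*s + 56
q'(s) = 2*s - 15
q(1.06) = 41.22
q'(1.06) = -12.88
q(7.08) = -0.07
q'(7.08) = -0.84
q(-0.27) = 60.12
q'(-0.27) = -15.54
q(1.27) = 38.56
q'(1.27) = -12.46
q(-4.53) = 144.47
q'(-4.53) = -24.06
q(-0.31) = 60.75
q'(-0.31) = -15.62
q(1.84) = 31.79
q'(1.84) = -11.32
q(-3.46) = 119.87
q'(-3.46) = -21.92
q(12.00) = 20.00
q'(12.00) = 9.00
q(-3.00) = 110.00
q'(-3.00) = -21.00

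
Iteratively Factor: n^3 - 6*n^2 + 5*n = (n - 1)*(n^2 - 5*n) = (n - 5)*(n - 1)*(n)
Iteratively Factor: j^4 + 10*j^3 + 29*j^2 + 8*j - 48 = (j - 1)*(j^3 + 11*j^2 + 40*j + 48) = (j - 1)*(j + 4)*(j^2 + 7*j + 12) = (j - 1)*(j + 3)*(j + 4)*(j + 4)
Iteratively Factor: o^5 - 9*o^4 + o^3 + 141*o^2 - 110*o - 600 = (o + 2)*(o^4 - 11*o^3 + 23*o^2 + 95*o - 300) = (o + 2)*(o + 3)*(o^3 - 14*o^2 + 65*o - 100) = (o - 4)*(o + 2)*(o + 3)*(o^2 - 10*o + 25) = (o - 5)*(o - 4)*(o + 2)*(o + 3)*(o - 5)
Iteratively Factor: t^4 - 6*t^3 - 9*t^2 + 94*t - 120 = (t - 3)*(t^3 - 3*t^2 - 18*t + 40) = (t - 3)*(t - 2)*(t^2 - t - 20) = (t - 5)*(t - 3)*(t - 2)*(t + 4)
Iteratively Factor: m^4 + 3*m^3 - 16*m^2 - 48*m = (m - 4)*(m^3 + 7*m^2 + 12*m) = (m - 4)*(m + 4)*(m^2 + 3*m) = m*(m - 4)*(m + 4)*(m + 3)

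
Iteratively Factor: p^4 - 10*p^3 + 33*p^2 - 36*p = (p - 4)*(p^3 - 6*p^2 + 9*p) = (p - 4)*(p - 3)*(p^2 - 3*p) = (p - 4)*(p - 3)^2*(p)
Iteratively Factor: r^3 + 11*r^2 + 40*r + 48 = (r + 4)*(r^2 + 7*r + 12) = (r + 3)*(r + 4)*(r + 4)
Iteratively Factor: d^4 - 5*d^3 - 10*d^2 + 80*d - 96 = (d - 4)*(d^3 - d^2 - 14*d + 24) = (d - 4)*(d - 2)*(d^2 + d - 12) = (d - 4)*(d - 3)*(d - 2)*(d + 4)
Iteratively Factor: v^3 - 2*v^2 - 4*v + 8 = (v - 2)*(v^2 - 4) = (v - 2)*(v + 2)*(v - 2)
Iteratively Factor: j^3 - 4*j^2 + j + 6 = (j - 2)*(j^2 - 2*j - 3) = (j - 2)*(j + 1)*(j - 3)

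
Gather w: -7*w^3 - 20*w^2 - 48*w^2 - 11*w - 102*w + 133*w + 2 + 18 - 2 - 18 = -7*w^3 - 68*w^2 + 20*w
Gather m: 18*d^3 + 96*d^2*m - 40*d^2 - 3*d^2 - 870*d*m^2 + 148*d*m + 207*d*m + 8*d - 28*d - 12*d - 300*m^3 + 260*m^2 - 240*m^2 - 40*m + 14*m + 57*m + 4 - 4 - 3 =18*d^3 - 43*d^2 - 32*d - 300*m^3 + m^2*(20 - 870*d) + m*(96*d^2 + 355*d + 31) - 3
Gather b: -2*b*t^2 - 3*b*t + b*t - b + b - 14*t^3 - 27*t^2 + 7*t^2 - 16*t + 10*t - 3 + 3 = b*(-2*t^2 - 2*t) - 14*t^3 - 20*t^2 - 6*t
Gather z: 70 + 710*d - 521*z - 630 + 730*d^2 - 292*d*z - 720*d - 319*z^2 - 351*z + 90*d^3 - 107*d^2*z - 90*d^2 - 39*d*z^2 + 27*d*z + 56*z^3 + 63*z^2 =90*d^3 + 640*d^2 - 10*d + 56*z^3 + z^2*(-39*d - 256) + z*(-107*d^2 - 265*d - 872) - 560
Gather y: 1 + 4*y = 4*y + 1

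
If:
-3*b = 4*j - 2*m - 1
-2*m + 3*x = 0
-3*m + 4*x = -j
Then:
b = x/3 + 1/3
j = x/2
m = 3*x/2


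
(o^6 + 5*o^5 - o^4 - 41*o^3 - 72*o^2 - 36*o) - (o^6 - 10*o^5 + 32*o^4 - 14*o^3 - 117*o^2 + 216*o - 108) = 15*o^5 - 33*o^4 - 27*o^3 + 45*o^2 - 252*o + 108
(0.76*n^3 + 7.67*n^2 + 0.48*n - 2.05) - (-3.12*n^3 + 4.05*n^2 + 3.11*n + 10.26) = 3.88*n^3 + 3.62*n^2 - 2.63*n - 12.31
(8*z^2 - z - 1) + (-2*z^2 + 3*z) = 6*z^2 + 2*z - 1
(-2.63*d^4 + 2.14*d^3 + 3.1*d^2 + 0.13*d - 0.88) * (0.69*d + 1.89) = -1.8147*d^5 - 3.4941*d^4 + 6.1836*d^3 + 5.9487*d^2 - 0.3615*d - 1.6632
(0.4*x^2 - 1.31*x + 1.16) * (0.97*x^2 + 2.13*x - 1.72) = 0.388*x^4 - 0.4187*x^3 - 2.3531*x^2 + 4.724*x - 1.9952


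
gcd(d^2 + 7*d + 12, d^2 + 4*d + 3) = d + 3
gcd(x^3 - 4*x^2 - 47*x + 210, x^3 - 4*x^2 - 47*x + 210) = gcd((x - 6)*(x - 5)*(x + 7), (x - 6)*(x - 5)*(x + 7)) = x^3 - 4*x^2 - 47*x + 210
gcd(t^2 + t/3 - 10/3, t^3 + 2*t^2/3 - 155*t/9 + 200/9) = t - 5/3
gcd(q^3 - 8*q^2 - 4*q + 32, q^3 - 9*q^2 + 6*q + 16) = q^2 - 10*q + 16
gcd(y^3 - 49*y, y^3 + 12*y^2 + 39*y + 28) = y + 7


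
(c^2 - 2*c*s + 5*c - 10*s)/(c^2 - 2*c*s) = (c + 5)/c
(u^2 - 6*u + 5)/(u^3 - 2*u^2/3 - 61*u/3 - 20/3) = 3*(u - 1)/(3*u^2 + 13*u + 4)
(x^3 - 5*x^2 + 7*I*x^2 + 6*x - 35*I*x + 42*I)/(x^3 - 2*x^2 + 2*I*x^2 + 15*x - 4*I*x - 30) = (x^2 + x*(-3 + 7*I) - 21*I)/(x^2 + 2*I*x + 15)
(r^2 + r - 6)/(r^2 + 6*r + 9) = (r - 2)/(r + 3)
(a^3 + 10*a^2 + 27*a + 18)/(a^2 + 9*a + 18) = a + 1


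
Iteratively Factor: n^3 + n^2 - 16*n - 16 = (n + 1)*(n^2 - 16) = (n - 4)*(n + 1)*(n + 4)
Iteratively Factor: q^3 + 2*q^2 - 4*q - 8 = (q + 2)*(q^2 - 4) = (q - 2)*(q + 2)*(q + 2)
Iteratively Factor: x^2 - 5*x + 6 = (x - 2)*(x - 3)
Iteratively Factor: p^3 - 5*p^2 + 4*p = (p - 1)*(p^2 - 4*p) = (p - 4)*(p - 1)*(p)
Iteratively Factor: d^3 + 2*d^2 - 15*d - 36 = (d + 3)*(d^2 - d - 12) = (d - 4)*(d + 3)*(d + 3)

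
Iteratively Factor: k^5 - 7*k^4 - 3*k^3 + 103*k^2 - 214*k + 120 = (k - 1)*(k^4 - 6*k^3 - 9*k^2 + 94*k - 120) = (k - 1)*(k + 4)*(k^3 - 10*k^2 + 31*k - 30) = (k - 5)*(k - 1)*(k + 4)*(k^2 - 5*k + 6) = (k - 5)*(k - 3)*(k - 1)*(k + 4)*(k - 2)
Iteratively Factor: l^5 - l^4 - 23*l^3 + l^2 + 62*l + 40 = (l + 1)*(l^4 - 2*l^3 - 21*l^2 + 22*l + 40) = (l - 5)*(l + 1)*(l^3 + 3*l^2 - 6*l - 8) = (l - 5)*(l - 2)*(l + 1)*(l^2 + 5*l + 4) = (l - 5)*(l - 2)*(l + 1)*(l + 4)*(l + 1)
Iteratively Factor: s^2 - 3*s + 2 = (s - 2)*(s - 1)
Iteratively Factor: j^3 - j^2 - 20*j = (j - 5)*(j^2 + 4*j) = j*(j - 5)*(j + 4)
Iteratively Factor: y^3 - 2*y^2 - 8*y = (y + 2)*(y^2 - 4*y) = y*(y + 2)*(y - 4)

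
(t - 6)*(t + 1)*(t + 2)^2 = t^4 - t^3 - 22*t^2 - 44*t - 24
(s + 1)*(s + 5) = s^2 + 6*s + 5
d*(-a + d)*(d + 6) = -a*d^2 - 6*a*d + d^3 + 6*d^2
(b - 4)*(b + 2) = b^2 - 2*b - 8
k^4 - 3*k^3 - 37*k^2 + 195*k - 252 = (k - 4)*(k - 3)^2*(k + 7)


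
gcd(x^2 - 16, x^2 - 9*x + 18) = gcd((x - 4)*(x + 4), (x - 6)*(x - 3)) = 1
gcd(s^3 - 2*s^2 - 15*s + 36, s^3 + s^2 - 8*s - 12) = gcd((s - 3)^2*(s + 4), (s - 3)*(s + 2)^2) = s - 3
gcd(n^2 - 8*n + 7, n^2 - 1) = n - 1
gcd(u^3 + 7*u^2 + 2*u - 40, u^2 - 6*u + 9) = 1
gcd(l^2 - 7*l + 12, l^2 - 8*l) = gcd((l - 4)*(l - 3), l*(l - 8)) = 1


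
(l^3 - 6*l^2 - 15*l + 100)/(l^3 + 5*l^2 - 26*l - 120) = (l - 5)/(l + 6)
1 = 1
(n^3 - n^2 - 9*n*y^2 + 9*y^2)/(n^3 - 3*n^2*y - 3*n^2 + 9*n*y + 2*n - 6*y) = (n + 3*y)/(n - 2)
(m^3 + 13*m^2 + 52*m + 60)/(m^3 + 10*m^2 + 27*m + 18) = (m^2 + 7*m + 10)/(m^2 + 4*m + 3)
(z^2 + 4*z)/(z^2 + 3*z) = (z + 4)/(z + 3)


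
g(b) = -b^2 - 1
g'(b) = -2*b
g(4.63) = -22.44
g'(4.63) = -9.26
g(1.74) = -4.03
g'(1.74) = -3.48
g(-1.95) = -4.80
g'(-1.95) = 3.90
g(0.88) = -1.77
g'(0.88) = -1.76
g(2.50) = -7.25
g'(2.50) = -5.00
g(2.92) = -9.53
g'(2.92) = -5.84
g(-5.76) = -34.18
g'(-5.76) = 11.52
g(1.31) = -2.72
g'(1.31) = -2.62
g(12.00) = -145.00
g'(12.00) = -24.00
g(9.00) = -82.00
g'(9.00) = -18.00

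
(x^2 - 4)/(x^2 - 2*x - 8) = (x - 2)/(x - 4)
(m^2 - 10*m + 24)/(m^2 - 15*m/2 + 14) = 2*(m - 6)/(2*m - 7)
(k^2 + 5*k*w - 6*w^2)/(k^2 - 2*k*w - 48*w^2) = (-k + w)/(-k + 8*w)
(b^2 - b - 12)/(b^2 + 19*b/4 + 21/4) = 4*(b - 4)/(4*b + 7)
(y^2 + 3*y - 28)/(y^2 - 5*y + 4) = (y + 7)/(y - 1)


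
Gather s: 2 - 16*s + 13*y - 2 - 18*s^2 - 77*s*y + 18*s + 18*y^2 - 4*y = -18*s^2 + s*(2 - 77*y) + 18*y^2 + 9*y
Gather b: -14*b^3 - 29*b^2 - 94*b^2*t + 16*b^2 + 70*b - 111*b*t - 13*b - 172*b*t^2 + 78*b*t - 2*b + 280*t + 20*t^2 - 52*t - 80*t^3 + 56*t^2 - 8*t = -14*b^3 + b^2*(-94*t - 13) + b*(-172*t^2 - 33*t + 55) - 80*t^3 + 76*t^2 + 220*t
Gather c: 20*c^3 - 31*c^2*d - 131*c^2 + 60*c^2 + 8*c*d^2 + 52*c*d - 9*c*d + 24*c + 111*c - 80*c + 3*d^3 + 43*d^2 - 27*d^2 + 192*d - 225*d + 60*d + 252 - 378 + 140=20*c^3 + c^2*(-31*d - 71) + c*(8*d^2 + 43*d + 55) + 3*d^3 + 16*d^2 + 27*d + 14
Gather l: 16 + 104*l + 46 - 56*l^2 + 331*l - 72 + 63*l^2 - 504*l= 7*l^2 - 69*l - 10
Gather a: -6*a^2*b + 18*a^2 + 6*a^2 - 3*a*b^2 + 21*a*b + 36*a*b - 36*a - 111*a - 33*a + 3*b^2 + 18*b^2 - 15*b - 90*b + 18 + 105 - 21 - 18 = a^2*(24 - 6*b) + a*(-3*b^2 + 57*b - 180) + 21*b^2 - 105*b + 84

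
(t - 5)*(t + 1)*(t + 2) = t^3 - 2*t^2 - 13*t - 10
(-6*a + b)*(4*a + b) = -24*a^2 - 2*a*b + b^2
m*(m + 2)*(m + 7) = m^3 + 9*m^2 + 14*m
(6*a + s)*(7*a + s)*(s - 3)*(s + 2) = 42*a^2*s^2 - 42*a^2*s - 252*a^2 + 13*a*s^3 - 13*a*s^2 - 78*a*s + s^4 - s^3 - 6*s^2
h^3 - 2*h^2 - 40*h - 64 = (h - 8)*(h + 2)*(h + 4)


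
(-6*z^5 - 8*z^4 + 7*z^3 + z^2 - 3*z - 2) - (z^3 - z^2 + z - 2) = -6*z^5 - 8*z^4 + 6*z^3 + 2*z^2 - 4*z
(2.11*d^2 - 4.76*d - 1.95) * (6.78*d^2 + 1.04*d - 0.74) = 14.3058*d^4 - 30.0784*d^3 - 19.7328*d^2 + 1.4944*d + 1.443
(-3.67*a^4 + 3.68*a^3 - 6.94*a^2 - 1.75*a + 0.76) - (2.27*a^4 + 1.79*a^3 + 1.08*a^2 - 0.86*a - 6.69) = -5.94*a^4 + 1.89*a^3 - 8.02*a^2 - 0.89*a + 7.45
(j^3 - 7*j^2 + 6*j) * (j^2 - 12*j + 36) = j^5 - 19*j^4 + 126*j^3 - 324*j^2 + 216*j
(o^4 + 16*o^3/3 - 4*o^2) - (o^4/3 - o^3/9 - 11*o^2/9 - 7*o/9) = 2*o^4/3 + 49*o^3/9 - 25*o^2/9 + 7*o/9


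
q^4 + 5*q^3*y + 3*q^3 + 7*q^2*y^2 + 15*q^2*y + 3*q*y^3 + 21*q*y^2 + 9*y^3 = (q + 3)*(q + y)^2*(q + 3*y)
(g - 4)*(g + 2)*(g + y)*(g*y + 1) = g^4*y + g^3*y^2 - 2*g^3*y + g^3 - 2*g^2*y^2 - 7*g^2*y - 2*g^2 - 8*g*y^2 - 2*g*y - 8*g - 8*y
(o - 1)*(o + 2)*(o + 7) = o^3 + 8*o^2 + 5*o - 14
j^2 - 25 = (j - 5)*(j + 5)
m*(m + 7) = m^2 + 7*m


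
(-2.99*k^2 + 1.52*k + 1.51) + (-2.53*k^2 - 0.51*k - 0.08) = -5.52*k^2 + 1.01*k + 1.43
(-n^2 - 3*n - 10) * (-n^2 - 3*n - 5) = n^4 + 6*n^3 + 24*n^2 + 45*n + 50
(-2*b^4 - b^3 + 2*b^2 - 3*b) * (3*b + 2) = -6*b^5 - 7*b^4 + 4*b^3 - 5*b^2 - 6*b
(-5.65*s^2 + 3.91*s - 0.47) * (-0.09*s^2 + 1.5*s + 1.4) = 0.5085*s^4 - 8.8269*s^3 - 2.0027*s^2 + 4.769*s - 0.658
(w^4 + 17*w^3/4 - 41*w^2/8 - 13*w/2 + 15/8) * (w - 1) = w^5 + 13*w^4/4 - 75*w^3/8 - 11*w^2/8 + 67*w/8 - 15/8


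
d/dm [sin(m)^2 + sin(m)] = sin(2*m) + cos(m)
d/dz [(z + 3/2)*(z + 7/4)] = 2*z + 13/4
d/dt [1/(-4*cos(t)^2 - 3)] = -4*sin(2*t)/(2*cos(2*t) + 5)^2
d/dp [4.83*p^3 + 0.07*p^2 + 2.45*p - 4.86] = 14.49*p^2 + 0.14*p + 2.45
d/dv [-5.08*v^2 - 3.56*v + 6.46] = -10.16*v - 3.56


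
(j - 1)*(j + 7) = j^2 + 6*j - 7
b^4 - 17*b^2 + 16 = (b - 4)*(b - 1)*(b + 1)*(b + 4)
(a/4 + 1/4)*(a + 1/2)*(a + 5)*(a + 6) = a^4/4 + 25*a^3/8 + 47*a^2/4 + 101*a/8 + 15/4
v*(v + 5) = v^2 + 5*v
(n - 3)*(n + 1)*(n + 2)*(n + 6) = n^4 + 6*n^3 - 7*n^2 - 48*n - 36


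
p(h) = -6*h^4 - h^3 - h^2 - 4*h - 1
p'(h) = -24*h^3 - 3*h^2 - 2*h - 4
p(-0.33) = 0.18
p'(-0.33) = -2.80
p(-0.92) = -1.69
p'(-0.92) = 13.99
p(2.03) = -123.50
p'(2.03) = -221.19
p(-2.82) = -354.69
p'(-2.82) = 516.00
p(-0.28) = 0.03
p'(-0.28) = -3.15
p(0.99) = -12.67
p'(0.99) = -32.21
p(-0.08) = -0.69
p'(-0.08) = -3.85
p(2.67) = -342.77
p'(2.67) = -487.55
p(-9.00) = -38683.00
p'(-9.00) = 17267.00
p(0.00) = -1.00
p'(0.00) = -4.00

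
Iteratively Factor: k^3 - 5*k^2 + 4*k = (k)*(k^2 - 5*k + 4) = k*(k - 1)*(k - 4)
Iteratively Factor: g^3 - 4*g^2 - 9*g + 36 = (g - 3)*(g^2 - g - 12) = (g - 4)*(g - 3)*(g + 3)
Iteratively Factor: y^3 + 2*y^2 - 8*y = (y - 2)*(y^2 + 4*y) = y*(y - 2)*(y + 4)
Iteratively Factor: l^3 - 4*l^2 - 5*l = (l + 1)*(l^2 - 5*l) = l*(l + 1)*(l - 5)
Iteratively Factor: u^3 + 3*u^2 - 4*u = (u + 4)*(u^2 - u) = u*(u + 4)*(u - 1)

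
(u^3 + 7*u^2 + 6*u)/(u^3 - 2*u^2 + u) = (u^2 + 7*u + 6)/(u^2 - 2*u + 1)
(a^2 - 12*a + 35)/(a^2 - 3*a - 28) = (a - 5)/(a + 4)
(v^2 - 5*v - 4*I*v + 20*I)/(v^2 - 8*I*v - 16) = (v - 5)/(v - 4*I)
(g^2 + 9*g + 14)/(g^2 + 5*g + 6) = (g + 7)/(g + 3)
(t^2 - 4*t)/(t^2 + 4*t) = (t - 4)/(t + 4)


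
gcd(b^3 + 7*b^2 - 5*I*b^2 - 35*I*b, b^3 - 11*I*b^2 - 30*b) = b^2 - 5*I*b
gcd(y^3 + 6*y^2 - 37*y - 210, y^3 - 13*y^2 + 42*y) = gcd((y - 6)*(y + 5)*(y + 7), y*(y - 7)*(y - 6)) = y - 6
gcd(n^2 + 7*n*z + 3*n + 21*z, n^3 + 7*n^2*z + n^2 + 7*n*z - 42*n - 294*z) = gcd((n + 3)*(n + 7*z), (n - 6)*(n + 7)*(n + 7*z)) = n + 7*z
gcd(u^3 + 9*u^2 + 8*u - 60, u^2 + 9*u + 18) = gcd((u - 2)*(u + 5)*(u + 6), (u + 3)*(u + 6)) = u + 6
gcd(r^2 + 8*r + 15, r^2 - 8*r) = 1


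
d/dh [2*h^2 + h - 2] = 4*h + 1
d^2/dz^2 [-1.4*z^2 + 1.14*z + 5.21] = -2.80000000000000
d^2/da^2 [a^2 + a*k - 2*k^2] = 2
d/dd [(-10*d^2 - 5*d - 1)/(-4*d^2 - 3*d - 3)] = 2*(5*d^2 + 26*d + 6)/(16*d^4 + 24*d^3 + 33*d^2 + 18*d + 9)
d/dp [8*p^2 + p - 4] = 16*p + 1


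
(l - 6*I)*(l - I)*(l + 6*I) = l^3 - I*l^2 + 36*l - 36*I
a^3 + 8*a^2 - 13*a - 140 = (a - 4)*(a + 5)*(a + 7)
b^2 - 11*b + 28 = (b - 7)*(b - 4)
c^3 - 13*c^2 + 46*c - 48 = (c - 8)*(c - 3)*(c - 2)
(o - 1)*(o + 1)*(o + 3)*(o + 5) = o^4 + 8*o^3 + 14*o^2 - 8*o - 15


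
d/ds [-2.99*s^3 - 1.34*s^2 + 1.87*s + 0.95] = -8.97*s^2 - 2.68*s + 1.87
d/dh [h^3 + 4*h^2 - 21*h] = 3*h^2 + 8*h - 21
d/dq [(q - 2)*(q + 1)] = 2*q - 1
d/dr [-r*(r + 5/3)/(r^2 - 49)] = (5*r^2 + 294*r + 245)/(3*(r^4 - 98*r^2 + 2401))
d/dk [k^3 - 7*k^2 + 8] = k*(3*k - 14)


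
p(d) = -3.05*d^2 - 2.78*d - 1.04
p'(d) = -6.1*d - 2.78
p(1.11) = -7.88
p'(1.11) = -9.55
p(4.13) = -64.54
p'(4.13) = -27.97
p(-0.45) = -0.41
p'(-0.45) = -0.03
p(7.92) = -214.37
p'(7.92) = -51.09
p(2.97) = -36.20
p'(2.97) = -20.90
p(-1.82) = -6.08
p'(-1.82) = 8.32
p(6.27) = -138.37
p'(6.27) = -41.03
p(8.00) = -218.48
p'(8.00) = -51.58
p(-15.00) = -645.59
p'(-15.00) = 88.72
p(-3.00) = -20.15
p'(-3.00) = 15.52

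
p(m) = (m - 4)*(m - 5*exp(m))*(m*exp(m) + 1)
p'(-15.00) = -34.00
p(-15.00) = 285.00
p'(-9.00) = -22.08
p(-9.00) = 116.88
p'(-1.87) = -4.92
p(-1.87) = 11.03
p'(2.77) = 6599.10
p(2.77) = 4282.69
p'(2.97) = 7817.67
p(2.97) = 5731.52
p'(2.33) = 3679.53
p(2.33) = 2043.95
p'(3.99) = -56396.53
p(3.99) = 576.98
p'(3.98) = -53864.86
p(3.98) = 1128.22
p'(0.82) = 202.48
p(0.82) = 95.85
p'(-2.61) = -8.11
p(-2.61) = 15.90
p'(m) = (1 - 5*exp(m))*(m - 4)*(m*exp(m) + 1) + (m - 4)*(m - 5*exp(m))*(m*exp(m) + exp(m)) + (m - 5*exp(m))*(m*exp(m) + 1)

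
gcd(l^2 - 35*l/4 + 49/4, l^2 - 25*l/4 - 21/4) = l - 7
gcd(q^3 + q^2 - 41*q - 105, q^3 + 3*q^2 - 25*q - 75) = q^2 + 8*q + 15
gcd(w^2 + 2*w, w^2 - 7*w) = w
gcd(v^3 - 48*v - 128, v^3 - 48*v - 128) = v^3 - 48*v - 128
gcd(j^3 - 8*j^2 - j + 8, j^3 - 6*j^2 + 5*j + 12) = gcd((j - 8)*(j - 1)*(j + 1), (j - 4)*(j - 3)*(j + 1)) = j + 1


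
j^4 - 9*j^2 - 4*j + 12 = (j - 3)*(j - 1)*(j + 2)^2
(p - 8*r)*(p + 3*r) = p^2 - 5*p*r - 24*r^2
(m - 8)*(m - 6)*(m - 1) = m^3 - 15*m^2 + 62*m - 48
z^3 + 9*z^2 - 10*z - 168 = (z - 4)*(z + 6)*(z + 7)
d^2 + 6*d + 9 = (d + 3)^2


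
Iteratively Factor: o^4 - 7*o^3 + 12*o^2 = (o)*(o^3 - 7*o^2 + 12*o) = o*(o - 3)*(o^2 - 4*o) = o^2*(o - 3)*(o - 4)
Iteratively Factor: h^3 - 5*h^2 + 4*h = (h - 1)*(h^2 - 4*h) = (h - 4)*(h - 1)*(h)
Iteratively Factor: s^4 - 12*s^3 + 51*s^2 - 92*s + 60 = (s - 3)*(s^3 - 9*s^2 + 24*s - 20) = (s - 5)*(s - 3)*(s^2 - 4*s + 4) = (s - 5)*(s - 3)*(s - 2)*(s - 2)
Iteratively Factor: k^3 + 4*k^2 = (k)*(k^2 + 4*k) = k*(k + 4)*(k)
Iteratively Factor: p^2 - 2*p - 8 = (p + 2)*(p - 4)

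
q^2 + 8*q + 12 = (q + 2)*(q + 6)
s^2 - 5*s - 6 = (s - 6)*(s + 1)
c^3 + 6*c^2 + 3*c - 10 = (c - 1)*(c + 2)*(c + 5)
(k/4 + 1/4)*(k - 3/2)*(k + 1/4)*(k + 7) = k^4/4 + 27*k^3/16 - 27*k^2/32 - 47*k/16 - 21/32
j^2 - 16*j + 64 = (j - 8)^2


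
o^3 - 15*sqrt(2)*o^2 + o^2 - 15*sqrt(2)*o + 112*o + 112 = (o + 1)*(o - 8*sqrt(2))*(o - 7*sqrt(2))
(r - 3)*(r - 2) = r^2 - 5*r + 6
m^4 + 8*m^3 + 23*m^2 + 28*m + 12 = (m + 1)*(m + 2)^2*(m + 3)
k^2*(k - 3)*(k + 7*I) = k^4 - 3*k^3 + 7*I*k^3 - 21*I*k^2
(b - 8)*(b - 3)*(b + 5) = b^3 - 6*b^2 - 31*b + 120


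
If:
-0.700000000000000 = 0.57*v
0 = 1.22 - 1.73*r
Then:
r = 0.71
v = -1.23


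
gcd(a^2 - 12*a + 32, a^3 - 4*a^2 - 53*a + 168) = a - 8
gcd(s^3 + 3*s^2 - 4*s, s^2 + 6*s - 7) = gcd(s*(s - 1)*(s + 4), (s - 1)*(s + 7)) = s - 1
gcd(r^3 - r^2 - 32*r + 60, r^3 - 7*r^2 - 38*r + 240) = r^2 + r - 30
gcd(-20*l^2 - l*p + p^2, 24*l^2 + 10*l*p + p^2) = 4*l + p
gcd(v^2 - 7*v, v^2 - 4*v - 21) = v - 7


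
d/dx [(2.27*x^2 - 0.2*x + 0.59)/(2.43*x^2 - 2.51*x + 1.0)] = (-5.2117*x^2 + 1.6726*x + 1.2809)/(5.9049*x^4 - 12.1986*x^3 + 11.1601*x^2 - 5.02*x + 1.0)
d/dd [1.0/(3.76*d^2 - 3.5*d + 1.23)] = (3.5 - 7.52*d)/(3.76*d^2 - 3.5*d + 1.23)^2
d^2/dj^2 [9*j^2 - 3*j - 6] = 18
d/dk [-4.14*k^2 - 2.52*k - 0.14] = -8.28*k - 2.52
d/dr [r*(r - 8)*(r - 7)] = 3*r^2 - 30*r + 56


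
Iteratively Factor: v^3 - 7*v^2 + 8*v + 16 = (v - 4)*(v^2 - 3*v - 4) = (v - 4)^2*(v + 1)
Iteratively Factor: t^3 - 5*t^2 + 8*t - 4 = (t - 2)*(t^2 - 3*t + 2) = (t - 2)*(t - 1)*(t - 2)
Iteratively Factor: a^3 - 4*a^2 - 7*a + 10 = (a + 2)*(a^2 - 6*a + 5) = (a - 1)*(a + 2)*(a - 5)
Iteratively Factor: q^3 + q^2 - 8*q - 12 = (q + 2)*(q^2 - q - 6) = (q - 3)*(q + 2)*(q + 2)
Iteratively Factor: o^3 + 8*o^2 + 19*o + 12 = (o + 1)*(o^2 + 7*o + 12) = (o + 1)*(o + 3)*(o + 4)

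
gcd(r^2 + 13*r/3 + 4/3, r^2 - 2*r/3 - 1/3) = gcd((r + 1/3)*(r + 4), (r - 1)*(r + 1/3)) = r + 1/3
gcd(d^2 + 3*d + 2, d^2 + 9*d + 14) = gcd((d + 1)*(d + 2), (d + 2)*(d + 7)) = d + 2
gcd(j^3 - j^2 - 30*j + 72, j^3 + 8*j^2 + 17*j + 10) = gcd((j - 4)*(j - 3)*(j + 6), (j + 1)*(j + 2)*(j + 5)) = 1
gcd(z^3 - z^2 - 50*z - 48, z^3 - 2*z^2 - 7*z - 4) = z + 1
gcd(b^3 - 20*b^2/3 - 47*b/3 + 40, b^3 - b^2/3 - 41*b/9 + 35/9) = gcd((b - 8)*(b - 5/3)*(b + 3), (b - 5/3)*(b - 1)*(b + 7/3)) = b - 5/3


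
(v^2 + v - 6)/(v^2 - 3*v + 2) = (v + 3)/(v - 1)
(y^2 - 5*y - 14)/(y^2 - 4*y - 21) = (y + 2)/(y + 3)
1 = 1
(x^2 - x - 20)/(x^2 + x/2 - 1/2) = 2*(x^2 - x - 20)/(2*x^2 + x - 1)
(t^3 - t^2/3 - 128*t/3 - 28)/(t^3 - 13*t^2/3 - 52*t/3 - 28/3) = (t + 6)/(t + 2)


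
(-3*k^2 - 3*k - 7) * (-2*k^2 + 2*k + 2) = 6*k^4 + 2*k^2 - 20*k - 14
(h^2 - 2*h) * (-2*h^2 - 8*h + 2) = -2*h^4 - 4*h^3 + 18*h^2 - 4*h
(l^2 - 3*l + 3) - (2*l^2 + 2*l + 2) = -l^2 - 5*l + 1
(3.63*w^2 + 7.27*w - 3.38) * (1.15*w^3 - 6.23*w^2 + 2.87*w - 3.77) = 4.1745*w^5 - 14.2544*w^4 - 38.761*w^3 + 28.2372*w^2 - 37.1085*w + 12.7426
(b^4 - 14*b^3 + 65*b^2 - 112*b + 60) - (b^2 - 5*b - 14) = b^4 - 14*b^3 + 64*b^2 - 107*b + 74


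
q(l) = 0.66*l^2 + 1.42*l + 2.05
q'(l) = 1.32*l + 1.42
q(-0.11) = 1.90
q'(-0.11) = 1.27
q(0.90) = 3.86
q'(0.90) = 2.61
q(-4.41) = 8.62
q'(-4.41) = -4.40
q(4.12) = 19.10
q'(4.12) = 6.86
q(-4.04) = 7.09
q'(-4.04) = -3.91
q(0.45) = 2.82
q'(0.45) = 2.01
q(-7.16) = 25.72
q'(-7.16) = -8.03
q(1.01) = 4.16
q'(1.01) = 2.75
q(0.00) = 2.05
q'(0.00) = 1.42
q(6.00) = 34.33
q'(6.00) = 9.34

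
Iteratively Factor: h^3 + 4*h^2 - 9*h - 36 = (h + 4)*(h^2 - 9) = (h - 3)*(h + 4)*(h + 3)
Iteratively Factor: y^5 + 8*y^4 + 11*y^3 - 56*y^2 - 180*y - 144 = (y + 2)*(y^4 + 6*y^3 - y^2 - 54*y - 72) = (y - 3)*(y + 2)*(y^3 + 9*y^2 + 26*y + 24) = (y - 3)*(y + 2)*(y + 3)*(y^2 + 6*y + 8) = (y - 3)*(y + 2)*(y + 3)*(y + 4)*(y + 2)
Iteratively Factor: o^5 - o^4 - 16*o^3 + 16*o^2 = (o)*(o^4 - o^3 - 16*o^2 + 16*o) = o*(o - 1)*(o^3 - 16*o) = o*(o - 1)*(o + 4)*(o^2 - 4*o) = o*(o - 4)*(o - 1)*(o + 4)*(o)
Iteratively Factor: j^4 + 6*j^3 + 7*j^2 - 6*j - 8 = (j + 2)*(j^3 + 4*j^2 - j - 4) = (j + 2)*(j + 4)*(j^2 - 1) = (j + 1)*(j + 2)*(j + 4)*(j - 1)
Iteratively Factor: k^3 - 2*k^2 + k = (k - 1)*(k^2 - k) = k*(k - 1)*(k - 1)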